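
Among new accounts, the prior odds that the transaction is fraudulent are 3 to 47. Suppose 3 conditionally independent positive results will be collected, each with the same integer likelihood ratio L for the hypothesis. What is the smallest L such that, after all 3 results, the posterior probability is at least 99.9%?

Prior odds = 3/47.
Target odds = 0.999/0.001 = 999.
Need L³ ≥ 999 ÷ (3/47) = 15651.
25³ = 15625 < 15651 ≤ 17576 = 26³, so L = 26.

26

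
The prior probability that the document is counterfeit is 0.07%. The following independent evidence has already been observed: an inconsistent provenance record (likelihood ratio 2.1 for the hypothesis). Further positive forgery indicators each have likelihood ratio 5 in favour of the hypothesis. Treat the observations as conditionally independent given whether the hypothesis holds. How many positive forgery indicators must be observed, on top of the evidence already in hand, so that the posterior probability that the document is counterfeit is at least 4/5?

5

Prior odds = 0.0007/0.9993 = 7/9993.
Bayes factor of the evidence already in hand = 2.1.
Odds after that evidence = (7/9993) × 2.1 = 49/33310.
Target odds = 0.8/0.2 = 4.
Need 5ⁿ ≥ 4 ÷ (49/33310) = 133240/49.
5⁴ = 625 falls short of 133240/49 but 5⁵ = 3125 reaches it, so n = 5.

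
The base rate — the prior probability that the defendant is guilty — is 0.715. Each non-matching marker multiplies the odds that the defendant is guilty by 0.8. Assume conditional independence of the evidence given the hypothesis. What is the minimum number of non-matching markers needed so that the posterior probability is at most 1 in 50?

Prior odds: 0.715 ÷ 0.285 = 143/57.
Likelihood ratio per non-matching marker = 0.8.
Target odds: 0.02 ÷ 0.98 = 1/49.
Require 0.8ⁿ ≤ 1/49 ÷ (143/57) = 57/7007.
0.8²¹ ≈0.00922337 is still above 57/7007 but 0.8²² ≈0.0073787 is at or below it, so n = 22.

22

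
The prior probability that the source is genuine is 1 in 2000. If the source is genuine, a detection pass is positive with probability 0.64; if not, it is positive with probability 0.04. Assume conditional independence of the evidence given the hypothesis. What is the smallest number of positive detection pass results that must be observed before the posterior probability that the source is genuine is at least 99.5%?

5

Prior odds = 0.0005/0.9995 = 1/1999.
Likelihood ratio of a positive = 0.64/0.04 = 16.
Target posterior odds = 0.995/0.005 = 199.
Need (1/1999) × 16ⁿ ≥ 199, i.e. 16ⁿ ≥ 397801.
16⁴ = 65536 falls short of 397801 but 16⁵ = 1048576 reaches it, so n = 5.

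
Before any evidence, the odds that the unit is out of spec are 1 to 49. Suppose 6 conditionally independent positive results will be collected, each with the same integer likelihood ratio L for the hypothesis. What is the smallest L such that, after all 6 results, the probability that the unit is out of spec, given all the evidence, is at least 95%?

Prior odds = 1/49.
Target odds = 0.95/0.05 = 19.
Need L⁶ ≥ 19 ÷ (1/49) = 931.
3⁶ = 729 < 931 ≤ 4096 = 4⁶, so L = 4.

4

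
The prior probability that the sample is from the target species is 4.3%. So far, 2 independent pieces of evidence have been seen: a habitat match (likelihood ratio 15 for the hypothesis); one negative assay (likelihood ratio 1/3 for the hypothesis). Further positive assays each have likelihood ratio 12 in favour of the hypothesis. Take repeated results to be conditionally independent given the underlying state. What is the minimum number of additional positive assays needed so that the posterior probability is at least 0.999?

Prior odds = 0.043/0.957 = 43/957.
Combined Bayes factor of the evidence already in hand = 15 × (1/3) = 5.
Odds after that evidence = (43/957) × 5 = 215/957.
Target odds = 0.999/0.001 = 999.
Need 12ⁿ ≥ 999 ÷ (215/957) = 956043/215.
12³ = 1728 falls short of 956043/215 but 12⁴ = 20736 reaches it, so n = 4.

4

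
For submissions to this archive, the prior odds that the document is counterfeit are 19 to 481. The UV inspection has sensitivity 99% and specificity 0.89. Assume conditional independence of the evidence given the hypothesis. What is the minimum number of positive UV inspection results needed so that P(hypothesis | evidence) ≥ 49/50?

4

Prior odds = 19/481.
False-positive rate = 1 − 0.89 = 0.11; likelihood ratio of a positive = 0.99/0.11 = 9.
Target odds: 0.98 ÷ 0.02 = 49.
Need (19/481) × 9ⁿ ≥ 49, i.e. 9ⁿ ≥ 23569/19.
9³ = 729 falls short of 23569/19 but 9⁴ = 6561 reaches it, so n = 4.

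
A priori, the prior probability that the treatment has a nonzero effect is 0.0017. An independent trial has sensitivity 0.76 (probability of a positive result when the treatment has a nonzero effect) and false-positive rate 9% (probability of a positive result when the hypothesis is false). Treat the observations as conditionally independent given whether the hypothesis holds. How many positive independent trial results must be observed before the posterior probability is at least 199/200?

Prior odds = 0.0017/0.9983 = 17/9983.
Likelihood ratio of a positive result = 0.76/0.09 = 76/9.
Target odds: 0.995 ÷ 0.005 = 199.
Require (76/9)ⁿ ≥ 199 ÷ (17/9983) = 1986617/17.
(76/9)⁵ ≈42939.3 falls short of 1986617/17 but (76/9)⁶ ≈362599 reaches it, so n = 6.

6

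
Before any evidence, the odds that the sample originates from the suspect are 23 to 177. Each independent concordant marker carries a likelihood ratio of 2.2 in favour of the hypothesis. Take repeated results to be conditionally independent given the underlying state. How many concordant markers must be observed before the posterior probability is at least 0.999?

12

Prior odds = 23/177.
Likelihood ratio per concordant marker = 2.2.
Target odds: 0.999 ÷ 0.001 = 999.
Require 2.2ⁿ ≥ 999 ÷ (23/177) = 176823/23.
2.2¹¹ ≈5843.18 falls short of 176823/23 but 2.2¹² ≈12855 reaches it, so n = 12.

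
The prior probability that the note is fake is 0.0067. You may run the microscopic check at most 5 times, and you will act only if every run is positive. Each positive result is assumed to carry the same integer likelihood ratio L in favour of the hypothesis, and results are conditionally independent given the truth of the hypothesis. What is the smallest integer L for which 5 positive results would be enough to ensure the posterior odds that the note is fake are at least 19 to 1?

5

Prior odds = 0.0067/0.9933 = 67/9933.
Target odds = 19.
Need L⁵ ≥ 19 ÷ (67/9933) = 188727/67.
4⁵ = 1024 < 188727/67 ≤ 3125 = 5⁵, so L = 5.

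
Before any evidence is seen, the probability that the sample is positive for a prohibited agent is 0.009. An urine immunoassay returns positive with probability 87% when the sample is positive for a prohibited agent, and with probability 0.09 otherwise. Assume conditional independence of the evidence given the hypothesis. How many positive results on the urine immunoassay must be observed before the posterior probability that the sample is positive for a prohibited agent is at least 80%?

3

Prior odds: 0.009 ÷ 0.991 = 9/991.
Likelihood ratio of a positive result = 0.87/0.09 = 29/3.
Target odds: 0.8 ÷ 0.2 = 4.
Require (29/3)ⁿ ≥ 4 ÷ (9/991) = 3964/9.
(29/3)² = 841/9 falls short of 3964/9 but (29/3)³ = 24389/27 reaches it, so n = 3.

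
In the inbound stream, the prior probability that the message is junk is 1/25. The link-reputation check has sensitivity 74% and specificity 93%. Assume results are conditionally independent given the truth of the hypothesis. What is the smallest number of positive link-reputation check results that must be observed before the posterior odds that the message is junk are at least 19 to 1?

Prior odds: 0.04 ÷ 0.96 = 1/24.
False-positive rate = 1 − 0.93 = 0.07; likelihood ratio of a positive = 0.74/0.07 = 74/7.
Target odds = 19.
Need (1/24) × (74/7)ⁿ ≥ 19, i.e. (74/7)ⁿ ≥ 456.
(74/7)² = 5476/49 falls short of 456 but (74/7)³ = 405224/343 reaches it, so n = 3.

3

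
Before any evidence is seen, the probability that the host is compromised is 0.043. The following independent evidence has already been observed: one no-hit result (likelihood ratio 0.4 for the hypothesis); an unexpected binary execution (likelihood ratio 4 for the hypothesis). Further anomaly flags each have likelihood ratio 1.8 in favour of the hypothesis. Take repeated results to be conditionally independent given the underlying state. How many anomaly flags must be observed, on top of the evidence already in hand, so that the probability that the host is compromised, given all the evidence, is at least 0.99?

13

Prior odds = 0.043/0.957 = 43/957.
Combined Bayes factor of the evidence already in hand = 0.4 × 4 = 1.6.
Odds after that evidence = (43/957) × 1.6 = 344/4785.
Target odds = 0.99/0.01 = 99.
Need 1.8ⁿ ≥ 99 ÷ (344/4785) = 473715/344.
1.8¹² ≈1156.83 falls short of 473715/344 but 1.8¹³ ≈2082.3 reaches it, so n = 13.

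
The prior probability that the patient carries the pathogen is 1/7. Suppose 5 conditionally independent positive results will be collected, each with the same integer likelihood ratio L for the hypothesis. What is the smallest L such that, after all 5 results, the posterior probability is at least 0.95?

3

Prior odds = (1/7)/(6/7) = 1/6.
Target odds = 0.95/0.05 = 19.
Need L⁵ ≥ 19 ÷ (1/6) = 114.
2⁵ = 32 < 114 ≤ 243 = 3⁵, so L = 3.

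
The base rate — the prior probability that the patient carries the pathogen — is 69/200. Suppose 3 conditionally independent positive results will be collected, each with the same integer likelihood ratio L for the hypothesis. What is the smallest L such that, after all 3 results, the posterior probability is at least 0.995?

8

Prior odds = 0.345/0.655 = 69/131.
Target odds = 0.995/0.005 = 199.
Need L³ ≥ 199 ÷ (69/131) = 26069/69.
7³ = 343 < 26069/69 ≤ 512 = 8³, so L = 8.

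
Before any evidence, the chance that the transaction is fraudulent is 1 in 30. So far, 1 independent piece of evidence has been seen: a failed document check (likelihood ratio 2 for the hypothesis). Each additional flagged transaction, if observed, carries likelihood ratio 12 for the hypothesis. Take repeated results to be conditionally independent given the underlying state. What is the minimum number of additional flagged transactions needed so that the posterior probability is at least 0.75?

Prior odds = (1/30)/(29/30) = 1/29.
Bayes factor of the evidence already in hand = 2.
Odds after that evidence = (1/29) × 2 = 2/29.
Target odds = 0.75/0.25 = 3.
Need 12ⁿ ≥ 3 ÷ (2/29) = 43.5.
12¹ = 12 falls short of 43.5 but 12² = 144 reaches it, so n = 2.

2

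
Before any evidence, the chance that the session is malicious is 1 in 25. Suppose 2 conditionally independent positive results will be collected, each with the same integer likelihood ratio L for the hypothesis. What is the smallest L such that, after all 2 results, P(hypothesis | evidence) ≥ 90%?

15

Prior odds = 0.04/0.96 = 1/24.
Target odds = 0.9/0.1 = 9.
Need L² ≥ 9 ÷ (1/24) = 216.
14² = 196 < 216 ≤ 225 = 15², so L = 15.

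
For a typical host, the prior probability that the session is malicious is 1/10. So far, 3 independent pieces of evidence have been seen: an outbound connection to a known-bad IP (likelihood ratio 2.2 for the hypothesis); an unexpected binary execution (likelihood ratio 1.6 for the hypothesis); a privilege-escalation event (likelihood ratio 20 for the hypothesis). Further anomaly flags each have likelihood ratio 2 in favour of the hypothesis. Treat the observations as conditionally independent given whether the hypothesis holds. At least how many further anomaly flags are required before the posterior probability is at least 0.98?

Prior odds = 0.1/0.9 = 1/9.
Combined Bayes factor of the evidence already in hand = 2.2 × 1.6 × 20 = 70.4.
Odds after that evidence = (1/9) × 70.4 = 352/45.
Target odds = 0.98/0.02 = 49.
Need 2ⁿ ≥ 49 ÷ (352/45) = 2205/352.
2² = 4 falls short of 2205/352 but 2³ = 8 reaches it, so n = 3.

3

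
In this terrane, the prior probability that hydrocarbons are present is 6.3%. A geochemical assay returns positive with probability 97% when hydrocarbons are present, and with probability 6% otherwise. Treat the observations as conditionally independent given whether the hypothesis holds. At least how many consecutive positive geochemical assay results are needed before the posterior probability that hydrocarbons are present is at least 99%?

Prior odds = 0.063/0.937 = 63/937.
Likelihood ratio of a positive result = 0.97/0.06 = 97/6.
Target posterior odds = 0.99/0.01 = 99.
Require (97/6)ⁿ ≥ 99 ÷ (63/937) = 10307/7.
(97/6)² = 9409/36 falls short of 10307/7 but (97/6)³ = 912673/216 reaches it, so n = 3.

3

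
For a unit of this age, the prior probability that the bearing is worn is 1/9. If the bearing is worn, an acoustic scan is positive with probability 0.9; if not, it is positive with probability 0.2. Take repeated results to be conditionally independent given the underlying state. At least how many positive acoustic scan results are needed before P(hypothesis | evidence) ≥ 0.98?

4

Prior odds: (1/9) ÷ (8/9) = 0.125.
Likelihood ratio of a positive = 0.9/0.2 = 4.5.
Target posterior odds = 0.98/0.02 = 49.
Require 4.5ⁿ ≥ 49 ÷ 0.125 = 392.
4.5³ = 91.125 falls short of 392 but 4.5⁴ = 410.0625 reaches it, so n = 4.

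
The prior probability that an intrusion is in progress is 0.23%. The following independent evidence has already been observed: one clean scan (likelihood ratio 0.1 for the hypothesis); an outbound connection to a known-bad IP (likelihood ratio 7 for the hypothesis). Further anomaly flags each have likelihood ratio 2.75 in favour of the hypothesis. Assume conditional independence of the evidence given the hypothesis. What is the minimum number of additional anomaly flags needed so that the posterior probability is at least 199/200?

12

Prior odds = 0.0023/0.9977 = 23/9977.
Combined Bayes factor of the evidence already in hand = 0.1 × 7 = 0.7.
Odds after that evidence = (23/9977) × 0.7 = 161/99770.
Target odds = 0.995/0.005 = 199.
Need 2.75ⁿ ≥ 199 ÷ (161/99770) = 19854230/161.
2.75¹¹ ≈68023.6 falls short of 19854230/161 but 2.75¹² ≈187065 reaches it, so n = 12.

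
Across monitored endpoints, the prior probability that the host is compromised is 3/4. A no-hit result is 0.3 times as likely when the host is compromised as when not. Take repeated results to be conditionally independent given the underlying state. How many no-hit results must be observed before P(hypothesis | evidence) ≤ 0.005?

Prior odds: 0.75 ÷ 0.25 = 3.
Likelihood ratio per no-hit result = 0.3.
Target odds: 0.005 ÷ 0.995 = 1/199.
Require 0.3ⁿ ≤ 1/199 ÷ 3 = 1/597.
0.3⁵ = 243/100000 is still above 1/597 but 0.3⁶ = 729/1000000 is at or below it, so n = 6.

6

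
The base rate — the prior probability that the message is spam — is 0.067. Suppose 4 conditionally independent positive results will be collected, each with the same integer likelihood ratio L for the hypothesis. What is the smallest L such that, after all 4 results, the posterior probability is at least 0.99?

Prior odds = 0.067/0.933 = 67/933.
Target odds = 0.99/0.01 = 99.
Need L⁴ ≥ 99 ÷ (67/933) = 92367/67.
6⁴ = 1296 < 92367/67 ≤ 2401 = 7⁴, so L = 7.

7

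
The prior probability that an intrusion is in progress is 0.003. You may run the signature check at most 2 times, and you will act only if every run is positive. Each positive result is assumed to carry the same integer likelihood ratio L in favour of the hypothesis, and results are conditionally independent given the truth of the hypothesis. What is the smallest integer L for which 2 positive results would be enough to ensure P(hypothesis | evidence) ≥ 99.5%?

Prior odds = 0.003/0.997 = 3/997.
Target odds = 0.995/0.005 = 199.
Need L² ≥ 199 ÷ (3/997) = 198403/3.
257² = 66049 < 198403/3 ≤ 66564 = 258², so L = 258.

258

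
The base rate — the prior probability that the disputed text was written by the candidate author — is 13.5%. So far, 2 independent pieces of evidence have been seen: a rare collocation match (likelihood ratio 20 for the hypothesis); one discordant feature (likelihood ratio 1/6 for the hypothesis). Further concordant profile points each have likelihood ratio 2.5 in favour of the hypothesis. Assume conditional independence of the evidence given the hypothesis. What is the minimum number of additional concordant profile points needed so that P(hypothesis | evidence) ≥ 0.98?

Prior odds = 0.135/0.865 = 27/173.
Combined Bayes factor of the evidence already in hand = 20 × (1/6) = 10/3.
Odds after that evidence = (27/173) × 10/3 = 90/173.
Target odds = 0.98/0.02 = 49.
Need 2.5ⁿ ≥ 49 ÷ (90/173) = 8477/90.
2.5⁴ = 39.0625 falls short of 8477/90 but 2.5⁵ = 97.65625 reaches it, so n = 5.

5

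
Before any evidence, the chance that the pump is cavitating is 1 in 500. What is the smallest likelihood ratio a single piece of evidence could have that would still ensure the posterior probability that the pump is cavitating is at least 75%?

1497

Prior odds = 0.002/0.998 = 1/499.
Target odds = 0.75/0.25 = 3.
Required Bayes factor = 3 ÷ (1/499) = 1497.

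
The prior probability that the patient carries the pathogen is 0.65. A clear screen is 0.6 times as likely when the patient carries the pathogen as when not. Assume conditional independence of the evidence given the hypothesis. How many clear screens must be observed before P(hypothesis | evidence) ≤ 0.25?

4

Prior odds: 0.65 ÷ 0.35 = 13/7.
Likelihood ratio per clear screen = 0.6.
Target posterior odds = 0.25/0.75 = 1/3.
Need (13/7) × 0.6ⁿ ≤ 1/3, i.e. 0.6ⁿ ≤ 7/39.
0.6³ = 0.216 is still above 7/39 but 0.6⁴ = 0.1296 is at or below it, so n = 4.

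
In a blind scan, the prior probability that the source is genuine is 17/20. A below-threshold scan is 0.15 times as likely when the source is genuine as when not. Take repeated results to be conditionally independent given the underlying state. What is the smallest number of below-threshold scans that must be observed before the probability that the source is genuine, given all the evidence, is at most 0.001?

5

Prior odds: 0.85 ÷ 0.15 = 17/3.
Likelihood ratio per below-threshold scan = 0.15.
Target posterior odds = 0.001/0.999 = 1/999.
Need (17/3) × 0.15ⁿ ≤ 1/999, i.e. 0.15ⁿ ≤ 1/5661.
0.15⁴ = 81/160000 is still above 1/5661 but 0.15⁵ = 243/3200000 is at or below it, so n = 5.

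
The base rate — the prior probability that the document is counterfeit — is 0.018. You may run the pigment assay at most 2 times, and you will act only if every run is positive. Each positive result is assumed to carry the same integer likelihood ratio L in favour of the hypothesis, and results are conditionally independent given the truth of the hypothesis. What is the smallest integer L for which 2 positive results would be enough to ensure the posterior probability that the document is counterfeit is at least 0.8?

Prior odds = 0.018/0.982 = 9/491.
Target odds = 0.8/0.2 = 4.
Need L² ≥ 4 ÷ (9/491) = 1964/9.
14² = 196 < 1964/9 ≤ 225 = 15², so L = 15.

15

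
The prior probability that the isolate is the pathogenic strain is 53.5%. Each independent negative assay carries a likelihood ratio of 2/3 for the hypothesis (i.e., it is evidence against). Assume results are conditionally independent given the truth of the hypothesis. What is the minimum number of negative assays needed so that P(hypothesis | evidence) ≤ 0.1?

6

Prior odds = 0.535/0.465 = 107/93.
Likelihood ratio per negative assay = 2/3.
Target odds: 0.1 ÷ 0.9 = 1/9.
Require (2/3)ⁿ ≤ 1/9 ÷ (107/93) = 31/321.
(2/3)⁵ = 32/243 is still above 31/321 but (2/3)⁶ = 64/729 is at or below it, so n = 6.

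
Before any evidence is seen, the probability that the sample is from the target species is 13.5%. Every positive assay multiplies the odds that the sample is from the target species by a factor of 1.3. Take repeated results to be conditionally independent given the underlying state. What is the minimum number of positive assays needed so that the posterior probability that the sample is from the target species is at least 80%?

Prior odds = 0.135/0.865 = 27/173.
Likelihood ratio per positive assay = 1.3.
Target odds: 0.8 ÷ 0.2 = 4.
Require 1.3ⁿ ≥ 4 ÷ (27/173) = 692/27.
1.3¹² ≈23.2981 falls short of 692/27 but 1.3¹³ ≈30.2875 reaches it, so n = 13.

13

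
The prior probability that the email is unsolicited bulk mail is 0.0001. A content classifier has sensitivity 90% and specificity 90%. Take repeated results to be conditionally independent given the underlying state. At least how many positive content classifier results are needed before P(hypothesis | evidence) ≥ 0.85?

Prior odds: 0.0001 ÷ 0.9999 = 1/9999.
False-positive rate = 1 − 0.9 = 0.1; likelihood ratio of a positive = 0.9/0.1 = 9.
Target odds: 0.85 ÷ 0.15 = 17/3.
Need (1/9999) × 9ⁿ ≥ 17/3, i.e. 9ⁿ ≥ 56661.
9⁴ = 6561 falls short of 56661 but 9⁵ = 59049 reaches it, so n = 5.

5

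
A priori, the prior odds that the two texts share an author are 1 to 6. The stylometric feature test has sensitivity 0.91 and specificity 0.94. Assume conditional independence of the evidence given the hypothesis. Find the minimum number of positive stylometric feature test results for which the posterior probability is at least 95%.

Prior odds = 1/6.
False-positive rate = 1 − 0.94 = 0.06; likelihood ratio of a positive = 0.91/0.06 = 91/6.
Target odds: 0.95 ÷ 0.05 = 19.
Need (1/6) × (91/6)ⁿ ≥ 19, i.e. (91/6)ⁿ ≥ 114.
(91/6)¹ = 91/6 falls short of 114 but (91/6)² = 8281/36 reaches it, so n = 2.

2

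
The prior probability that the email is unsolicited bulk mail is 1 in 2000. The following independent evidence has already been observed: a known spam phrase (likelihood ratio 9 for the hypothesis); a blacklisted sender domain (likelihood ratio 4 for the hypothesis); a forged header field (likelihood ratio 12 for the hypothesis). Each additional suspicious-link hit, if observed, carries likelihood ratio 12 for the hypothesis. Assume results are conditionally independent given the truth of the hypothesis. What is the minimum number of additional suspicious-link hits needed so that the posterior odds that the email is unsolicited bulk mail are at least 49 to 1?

3

Prior odds = 0.0005/0.9995 = 1/1999.
Combined Bayes factor of the evidence already in hand = 9 × 4 × 12 = 432.
Odds after that evidence = (1/1999) × 432 = 432/1999.
Target odds = 49.
Need 12ⁿ ≥ 49 ÷ (432/1999) = 97951/432.
12² = 144 falls short of 97951/432 but 12³ = 1728 reaches it, so n = 3.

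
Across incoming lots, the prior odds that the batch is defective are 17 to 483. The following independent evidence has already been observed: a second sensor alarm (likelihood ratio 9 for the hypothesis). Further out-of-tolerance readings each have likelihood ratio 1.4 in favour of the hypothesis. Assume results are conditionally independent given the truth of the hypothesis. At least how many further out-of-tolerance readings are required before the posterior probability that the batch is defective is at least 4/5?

Prior odds = 17/483.
Bayes factor of the evidence already in hand = 9.
Odds after that evidence = (17/483) × 9 = 51/161.
Target odds = 0.8/0.2 = 4.
Need 1.4ⁿ ≥ 4 ÷ (51/161) = 644/51.
1.4⁷ = 823543/78125 falls short of 644/51 but 1.4⁸ = 5764801/390625 reaches it, so n = 8.

8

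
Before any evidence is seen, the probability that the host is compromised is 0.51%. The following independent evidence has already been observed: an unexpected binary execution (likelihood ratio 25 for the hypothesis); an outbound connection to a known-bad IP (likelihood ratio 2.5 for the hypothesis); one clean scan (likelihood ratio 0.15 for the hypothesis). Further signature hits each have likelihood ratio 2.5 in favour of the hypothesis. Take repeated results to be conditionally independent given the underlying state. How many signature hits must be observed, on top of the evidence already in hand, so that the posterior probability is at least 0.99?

Prior odds = 0.0051/0.9949 = 51/9949.
Combined Bayes factor of the evidence already in hand = 25 × 2.5 × 0.15 = 9.375.
Odds after that evidence = (51/9949) × 9.375 = 3825/79592.
Target odds = 0.99/0.01 = 99.
Need 2.5ⁿ ≥ 99 ÷ (3825/79592) = 875512/425.
2.5⁸ = 390625/256 falls short of 875512/425 but 2.5⁹ = 1953125/512 reaches it, so n = 9.

9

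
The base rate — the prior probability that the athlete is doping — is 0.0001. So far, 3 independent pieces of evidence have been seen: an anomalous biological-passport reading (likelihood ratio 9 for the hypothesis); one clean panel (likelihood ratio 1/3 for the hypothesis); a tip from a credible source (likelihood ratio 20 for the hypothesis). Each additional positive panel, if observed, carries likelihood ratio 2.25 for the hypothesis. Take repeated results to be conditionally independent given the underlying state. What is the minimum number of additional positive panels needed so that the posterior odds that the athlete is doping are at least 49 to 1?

Prior odds = 0.0001/0.9999 = 1/9999.
Combined Bayes factor of the evidence already in hand = 9 × (1/3) × 20 = 60.
Odds after that evidence = (1/9999) × 60 = 20/3333.
Target odds = 49.
Need 2.25ⁿ ≥ 49 ÷ (20/3333) = 8165.85.
2.25¹¹ ≈7481.83 falls short of 8165.85 but 2.25¹² ≈16834.1 reaches it, so n = 12.

12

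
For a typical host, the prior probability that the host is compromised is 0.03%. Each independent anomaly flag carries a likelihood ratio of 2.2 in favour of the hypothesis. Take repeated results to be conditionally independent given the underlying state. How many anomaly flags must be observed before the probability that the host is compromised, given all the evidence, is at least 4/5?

13

Prior odds = 0.0003/0.9997 = 3/9997.
Likelihood ratio per anomaly flag = 2.2.
Target odds: 0.8 ÷ 0.2 = 4.
Require 2.2ⁿ ≥ 4 ÷ (3/9997) = 39988/3.
2.2¹² ≈12855 falls short of 39988/3 but 2.2¹³ ≈28281 reaches it, so n = 13.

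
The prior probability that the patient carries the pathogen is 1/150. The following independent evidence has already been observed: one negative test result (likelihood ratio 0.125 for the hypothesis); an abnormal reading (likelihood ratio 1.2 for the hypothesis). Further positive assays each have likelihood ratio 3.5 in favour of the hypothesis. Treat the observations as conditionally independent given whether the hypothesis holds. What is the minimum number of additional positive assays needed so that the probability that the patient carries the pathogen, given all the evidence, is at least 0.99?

10

Prior odds = (1/150)/(149/150) = 1/149.
Combined Bayes factor of the evidence already in hand = 0.125 × 1.2 = 0.15.
Odds after that evidence = (1/149) × 0.15 = 3/2980.
Target odds = 0.99/0.01 = 99.
Need 3.5ⁿ ≥ 99 ÷ (3/2980) = 98340.
3.5⁹ = 40353607/512 falls short of 98340 but 3.5¹⁰ = 282475249/1024 reaches it, so n = 10.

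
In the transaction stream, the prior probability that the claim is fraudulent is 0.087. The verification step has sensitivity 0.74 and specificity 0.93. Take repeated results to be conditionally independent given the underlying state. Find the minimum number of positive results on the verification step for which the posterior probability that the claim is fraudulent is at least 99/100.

Prior odds: 0.087 ÷ 0.913 = 87/913.
False-positive rate = 1 − 0.93 = 0.07; likelihood ratio of a positive = 0.74/0.07 = 74/7.
Target odds: 0.99 ÷ 0.01 = 99.
Require (74/7)ⁿ ≥ 99 ÷ (87/913) = 30129/29.
(74/7)² = 5476/49 falls short of 30129/29 but (74/7)³ = 405224/343 reaches it, so n = 3.

3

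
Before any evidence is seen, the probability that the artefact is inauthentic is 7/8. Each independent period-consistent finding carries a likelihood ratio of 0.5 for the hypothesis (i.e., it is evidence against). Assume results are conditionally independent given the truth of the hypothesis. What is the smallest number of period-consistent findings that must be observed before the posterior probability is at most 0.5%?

Prior odds = 0.875/0.125 = 7.
Likelihood ratio per period-consistent finding = 0.5.
Target posterior odds = 0.005/0.995 = 1/199.
Require 0.5ⁿ ≤ 1/199 ÷ 7 = 1/1393.
0.5¹⁰ = 1/1024 is still above 1/1393 but 0.5¹¹ = 1/2048 is at or below it, so n = 11.

11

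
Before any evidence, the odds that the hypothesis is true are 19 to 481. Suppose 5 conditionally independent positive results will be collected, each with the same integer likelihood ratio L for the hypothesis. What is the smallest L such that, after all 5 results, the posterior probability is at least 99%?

5

Prior odds = 19/481.
Target odds = 0.99/0.01 = 99.
Need L⁵ ≥ 99 ÷ (19/481) = 47619/19.
4⁵ = 1024 < 47619/19 ≤ 3125 = 5⁵, so L = 5.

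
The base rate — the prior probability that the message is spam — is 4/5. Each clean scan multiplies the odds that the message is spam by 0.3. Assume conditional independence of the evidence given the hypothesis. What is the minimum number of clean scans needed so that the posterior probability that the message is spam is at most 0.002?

7

Prior odds: 0.8 ÷ 0.2 = 4.
Likelihood ratio per clean scan = 0.3.
Target odds: 0.002 ÷ 0.998 = 1/499.
Require 0.3ⁿ ≤ 1/499 ÷ 4 = 1/1996.
0.3⁶ = 729/1000000 is still above 1/1996 but 0.3⁷ = 2187/10000000 is at or below it, so n = 7.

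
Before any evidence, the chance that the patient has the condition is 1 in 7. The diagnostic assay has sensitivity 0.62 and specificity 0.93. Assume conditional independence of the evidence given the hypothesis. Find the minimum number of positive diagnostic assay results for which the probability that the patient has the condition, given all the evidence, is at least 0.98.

Prior odds: (1/7) ÷ (6/7) = 1/6.
False-positive rate = 1 − 0.93 = 0.07; likelihood ratio of a positive = 0.62/0.07 = 62/7.
Target posterior odds = 0.98/0.02 = 49.
Require (62/7)ⁿ ≥ 49 ÷ (1/6) = 294.
(62/7)² = 3844/49 falls short of 294 but (62/7)³ = 238328/343 reaches it, so n = 3.

3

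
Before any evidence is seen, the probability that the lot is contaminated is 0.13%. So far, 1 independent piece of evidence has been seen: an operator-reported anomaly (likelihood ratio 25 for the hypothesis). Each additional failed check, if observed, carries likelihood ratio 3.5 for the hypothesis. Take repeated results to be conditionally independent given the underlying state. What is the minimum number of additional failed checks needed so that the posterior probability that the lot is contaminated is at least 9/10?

5

Prior odds = 0.0013/0.9987 = 13/9987.
Bayes factor of the evidence already in hand = 25.
Odds after that evidence = (13/9987) × 25 = 325/9987.
Target odds = 0.9/0.1 = 9.
Need 3.5ⁿ ≥ 9 ÷ (325/9987) = 89883/325.
3.5⁴ = 150.0625 falls short of 89883/325 but 3.5⁵ = 525.21875 reaches it, so n = 5.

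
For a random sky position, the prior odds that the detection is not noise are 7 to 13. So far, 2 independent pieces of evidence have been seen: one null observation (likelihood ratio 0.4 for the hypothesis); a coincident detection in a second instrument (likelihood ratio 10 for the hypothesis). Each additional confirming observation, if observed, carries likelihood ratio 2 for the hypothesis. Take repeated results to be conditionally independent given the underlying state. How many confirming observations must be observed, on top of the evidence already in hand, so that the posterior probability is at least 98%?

5

Prior odds = 7/13.
Combined Bayes factor of the evidence already in hand = 0.4 × 10 = 4.
Odds after that evidence = (7/13) × 4 = 28/13.
Target odds = 0.98/0.02 = 49.
Need 2ⁿ ≥ 49 ÷ (28/13) = 22.75.
2⁴ = 16 falls short of 22.75 but 2⁵ = 32 reaches it, so n = 5.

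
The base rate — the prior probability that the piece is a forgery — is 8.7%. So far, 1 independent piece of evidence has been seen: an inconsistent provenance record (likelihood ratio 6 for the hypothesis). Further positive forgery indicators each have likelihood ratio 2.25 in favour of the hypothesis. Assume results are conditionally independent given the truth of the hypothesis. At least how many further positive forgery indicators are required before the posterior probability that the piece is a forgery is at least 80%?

Prior odds = 0.087/0.913 = 87/913.
Bayes factor of the evidence already in hand = 6.
Odds after that evidence = (87/913) × 6 = 522/913.
Target odds = 0.8/0.2 = 4.
Need 2.25ⁿ ≥ 4 ÷ (522/913) = 1826/261.
2.25² = 5.0625 falls short of 1826/261 but 2.25³ = 11.390625 reaches it, so n = 3.

3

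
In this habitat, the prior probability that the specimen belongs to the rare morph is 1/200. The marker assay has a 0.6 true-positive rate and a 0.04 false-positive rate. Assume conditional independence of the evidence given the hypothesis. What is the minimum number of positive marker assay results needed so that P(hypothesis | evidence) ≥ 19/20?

Prior odds = 0.005/0.995 = 1/199.
Likelihood ratio of a positive result = 0.6/0.04 = 15.
Target odds: 0.95 ÷ 0.05 = 19.
Require 15ⁿ ≥ 19 ÷ (1/199) = 3781.
15³ = 3375 falls short of 3781 but 15⁴ = 50625 reaches it, so n = 4.

4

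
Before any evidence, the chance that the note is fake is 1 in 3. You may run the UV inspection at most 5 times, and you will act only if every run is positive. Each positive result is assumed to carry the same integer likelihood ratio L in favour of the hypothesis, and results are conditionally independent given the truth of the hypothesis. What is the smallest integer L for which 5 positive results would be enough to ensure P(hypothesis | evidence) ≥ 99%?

3

Prior odds = (1/3)/(2/3) = 0.5.
Target odds = 0.99/0.01 = 99.
Need L⁵ ≥ 99 ÷ 0.5 = 198.
2⁵ = 32 < 198 ≤ 243 = 3⁵, so L = 3.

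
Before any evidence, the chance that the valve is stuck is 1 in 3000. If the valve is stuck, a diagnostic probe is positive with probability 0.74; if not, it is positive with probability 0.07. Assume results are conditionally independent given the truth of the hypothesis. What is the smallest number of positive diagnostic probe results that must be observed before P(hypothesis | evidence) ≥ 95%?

Prior odds: (1/3000) ÷ (2999/3000) = 1/2999.
Likelihood ratio of a positive = 0.74/0.07 = 74/7.
Target posterior odds = 0.95/0.05 = 19.
Require (74/7)ⁿ ≥ 19 ÷ (1/2999) = 56981.
(74/7)⁴ = 29986576/2401 falls short of 56981 but (74/7)⁵ ≈132029 reaches it, so n = 5.

5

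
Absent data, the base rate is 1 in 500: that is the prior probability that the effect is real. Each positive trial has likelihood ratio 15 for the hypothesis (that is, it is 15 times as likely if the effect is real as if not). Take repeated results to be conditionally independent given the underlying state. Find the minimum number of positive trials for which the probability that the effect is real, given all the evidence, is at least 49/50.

Prior odds: 0.002 ÷ 0.998 = 1/499.
Likelihood ratio per positive trial = 15.
Target posterior odds = 0.98/0.02 = 49.
Require 15ⁿ ≥ 49 ÷ (1/499) = 24451.
15³ = 3375 falls short of 24451 but 15⁴ = 50625 reaches it, so n = 4.

4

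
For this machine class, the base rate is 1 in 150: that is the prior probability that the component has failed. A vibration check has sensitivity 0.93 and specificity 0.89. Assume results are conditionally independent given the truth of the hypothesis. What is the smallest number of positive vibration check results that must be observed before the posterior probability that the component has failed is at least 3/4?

3

Prior odds: (1/150) ÷ (149/150) = 1/149.
False-positive rate = 1 − 0.89 = 0.11; likelihood ratio of a positive = 0.93/0.11 = 93/11.
Target posterior odds = 0.75/0.25 = 3.
Need (1/149) × (93/11)ⁿ ≥ 3, i.e. (93/11)ⁿ ≥ 447.
(93/11)² = 8649/121 falls short of 447 but (93/11)³ = 804357/1331 reaches it, so n = 3.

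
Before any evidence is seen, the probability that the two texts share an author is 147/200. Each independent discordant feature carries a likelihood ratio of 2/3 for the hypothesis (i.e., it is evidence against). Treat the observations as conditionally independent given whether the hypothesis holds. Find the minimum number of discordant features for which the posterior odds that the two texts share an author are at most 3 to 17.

Prior odds = 0.735/0.265 = 147/53.
Likelihood ratio per discordant feature = 2/3.
Target odds = 3/17.
Require (2/3)ⁿ ≤ 3/17 ÷ (147/53) = 53/833.
(2/3)⁶ = 64/729 is still above 53/833 but (2/3)⁷ = 128/2187 is at or below it, so n = 7.

7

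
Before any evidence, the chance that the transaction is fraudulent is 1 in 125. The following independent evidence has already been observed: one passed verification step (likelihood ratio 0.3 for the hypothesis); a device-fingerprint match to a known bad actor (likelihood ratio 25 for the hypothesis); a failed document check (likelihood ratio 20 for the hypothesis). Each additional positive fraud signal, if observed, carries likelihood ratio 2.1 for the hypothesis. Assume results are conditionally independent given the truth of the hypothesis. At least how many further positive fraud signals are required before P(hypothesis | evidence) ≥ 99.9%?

10

Prior odds = 0.008/0.992 = 1/124.
Combined Bayes factor of the evidence already in hand = 0.3 × 25 × 20 = 150.
Odds after that evidence = (1/124) × 150 = 75/62.
Target odds = 0.999/0.001 = 999.
Need 2.1ⁿ ≥ 999 ÷ (75/62) = 825.84.
2.1⁹ ≈794.28 falls short of 825.84 but 2.1¹⁰ ≈1667.99 reaches it, so n = 10.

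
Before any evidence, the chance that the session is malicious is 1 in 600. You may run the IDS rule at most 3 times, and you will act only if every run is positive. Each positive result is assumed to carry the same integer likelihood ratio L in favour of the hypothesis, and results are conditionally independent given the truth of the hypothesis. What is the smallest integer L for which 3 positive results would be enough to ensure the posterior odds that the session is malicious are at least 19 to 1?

Prior odds = (1/600)/(599/600) = 1/599.
Target odds = 19.
Need L³ ≥ 19 ÷ (1/599) = 11381.
22³ = 10648 < 11381 ≤ 12167 = 23³, so L = 23.

23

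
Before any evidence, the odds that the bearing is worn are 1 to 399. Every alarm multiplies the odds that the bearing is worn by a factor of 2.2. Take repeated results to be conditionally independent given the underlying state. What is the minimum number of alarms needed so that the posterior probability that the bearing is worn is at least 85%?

Prior odds = 1/399.
Likelihood ratio per alarm = 2.2.
Target odds: 0.85 ÷ 0.15 = 17/3.
Require 2.2ⁿ ≥ 17/3 ÷ (1/399) = 2261.
2.2⁹ ≈1207.27 falls short of 2261 but 2.2¹⁰ ≈2655.99 reaches it, so n = 10.

10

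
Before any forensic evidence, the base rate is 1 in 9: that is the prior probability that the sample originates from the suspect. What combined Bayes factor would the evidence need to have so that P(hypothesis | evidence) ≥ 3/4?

24

Prior odds = (1/9)/(8/9) = 0.125.
Target odds = 0.75/0.25 = 3.
Required Bayes factor = 3 ÷ 0.125 = 24.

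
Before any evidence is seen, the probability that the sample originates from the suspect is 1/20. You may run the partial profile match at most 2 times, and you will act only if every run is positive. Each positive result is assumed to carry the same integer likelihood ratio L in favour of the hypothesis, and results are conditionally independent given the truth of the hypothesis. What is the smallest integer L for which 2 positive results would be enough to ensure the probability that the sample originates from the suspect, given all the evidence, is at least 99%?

Prior odds = 0.05/0.95 = 1/19.
Target odds = 0.99/0.01 = 99.
Need L² ≥ 99 ÷ (1/19) = 1881.
43² = 1849 < 1881 ≤ 1936 = 44², so L = 44.

44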